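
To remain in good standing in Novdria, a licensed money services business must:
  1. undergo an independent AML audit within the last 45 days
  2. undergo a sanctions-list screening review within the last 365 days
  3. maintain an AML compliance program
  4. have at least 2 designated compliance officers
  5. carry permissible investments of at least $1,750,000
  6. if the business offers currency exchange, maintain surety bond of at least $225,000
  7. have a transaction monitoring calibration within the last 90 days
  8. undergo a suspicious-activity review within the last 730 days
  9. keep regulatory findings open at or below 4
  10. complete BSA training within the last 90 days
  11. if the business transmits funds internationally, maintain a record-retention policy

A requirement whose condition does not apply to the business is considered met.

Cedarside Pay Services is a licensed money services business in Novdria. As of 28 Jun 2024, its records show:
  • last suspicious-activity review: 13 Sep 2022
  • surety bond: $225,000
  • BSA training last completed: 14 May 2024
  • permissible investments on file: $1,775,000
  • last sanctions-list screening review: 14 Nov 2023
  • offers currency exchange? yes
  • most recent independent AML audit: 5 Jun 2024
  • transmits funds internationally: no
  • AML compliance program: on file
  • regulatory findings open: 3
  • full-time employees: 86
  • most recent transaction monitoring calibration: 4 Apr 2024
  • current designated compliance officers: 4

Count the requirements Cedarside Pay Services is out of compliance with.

0

1. independent AML audit 23 days ago vs limit 45 → met
2. sanctions-list screening review 227 days ago vs limit 365 → met
3. AML compliance program present → met
4. designated compliance officers 4 ≥ 2 → met
5. permissible investments $1,775,000 ≥ $1,750,000 → met
6. condition 'offers currency exchange' holds; surety bond $225,000 ≥ $225,000 → met
7. transaction monitoring calibration 85 days ago vs limit 90 → met
8. suspicious-activity review 654 days ago vs limit 730 → met
9. regulatory findings open 3 ≤ 4 → met
10. BSA training 45 days ago vs limit 90 → met
11. condition 'transmits funds internationally' does not hold → requirement n/a → met
Not met: 0 of 11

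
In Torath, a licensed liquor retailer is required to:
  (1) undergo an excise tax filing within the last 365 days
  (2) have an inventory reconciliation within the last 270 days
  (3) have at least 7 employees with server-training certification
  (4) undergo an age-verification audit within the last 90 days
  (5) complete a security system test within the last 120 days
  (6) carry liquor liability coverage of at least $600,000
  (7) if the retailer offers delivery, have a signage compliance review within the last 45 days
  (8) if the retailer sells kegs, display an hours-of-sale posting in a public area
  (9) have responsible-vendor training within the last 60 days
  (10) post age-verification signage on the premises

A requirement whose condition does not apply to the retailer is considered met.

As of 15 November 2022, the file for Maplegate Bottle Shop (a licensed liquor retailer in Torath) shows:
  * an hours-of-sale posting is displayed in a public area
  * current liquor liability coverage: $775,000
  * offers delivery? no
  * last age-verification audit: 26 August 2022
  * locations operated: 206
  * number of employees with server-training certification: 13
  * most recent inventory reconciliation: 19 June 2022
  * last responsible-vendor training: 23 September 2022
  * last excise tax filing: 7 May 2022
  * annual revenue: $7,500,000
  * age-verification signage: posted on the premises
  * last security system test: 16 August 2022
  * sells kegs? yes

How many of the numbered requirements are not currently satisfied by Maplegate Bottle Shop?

0

1. excise tax filing 192 days ago vs limit 365 → met
2. inventory reconciliation 149 days ago vs limit 270 → met
3. employees with server-training certification 13 ≥ 7 → met
4. age-verification audit 81 days ago vs limit 90 → met
5. security system test 91 days ago vs limit 120 → met
6. liquor liability coverage $775,000 ≥ $600,000 → met
7. condition 'offers delivery' does not hold → requirement n/a → met
8. condition 'sells kegs' holds; hours-of-sale posting present → met
9. responsible-vendor training 53 days ago vs limit 60 → met
10. age-verification signage present → met
Not met: 0 of 10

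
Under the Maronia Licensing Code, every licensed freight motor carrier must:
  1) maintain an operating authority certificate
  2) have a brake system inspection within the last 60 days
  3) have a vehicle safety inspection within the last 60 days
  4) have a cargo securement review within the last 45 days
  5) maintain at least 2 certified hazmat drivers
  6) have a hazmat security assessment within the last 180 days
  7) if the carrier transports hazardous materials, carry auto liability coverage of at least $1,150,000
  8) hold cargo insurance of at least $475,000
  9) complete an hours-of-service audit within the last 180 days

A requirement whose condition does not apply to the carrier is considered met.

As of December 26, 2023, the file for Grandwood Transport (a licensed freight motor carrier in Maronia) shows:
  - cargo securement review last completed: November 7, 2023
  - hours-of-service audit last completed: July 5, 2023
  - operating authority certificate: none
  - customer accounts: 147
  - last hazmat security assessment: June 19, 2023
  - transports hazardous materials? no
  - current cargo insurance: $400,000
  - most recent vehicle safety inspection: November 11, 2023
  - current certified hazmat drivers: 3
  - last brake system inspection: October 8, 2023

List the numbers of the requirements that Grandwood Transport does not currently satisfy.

1, 2, 4, 6, 8

1. operating authority certificate absent → not met
2. brake system inspection 79 days ago vs limit 60 → not met
3. vehicle safety inspection 45 days ago vs limit 60 → met
4. cargo securement review 49 days ago vs limit 45 → not met
5. certified hazmat drivers 3 ≥ 2 → met
6. hazmat security assessment 190 days ago vs limit 180 → not met
7. condition 'transports hazardous materials' does not hold → requirement n/a → met
8. cargo insurance $400,000 < $475,000 → not met
9. hours-of-service audit 174 days ago vs limit 180 → met
Not met: 1, 2, 4, 6, 8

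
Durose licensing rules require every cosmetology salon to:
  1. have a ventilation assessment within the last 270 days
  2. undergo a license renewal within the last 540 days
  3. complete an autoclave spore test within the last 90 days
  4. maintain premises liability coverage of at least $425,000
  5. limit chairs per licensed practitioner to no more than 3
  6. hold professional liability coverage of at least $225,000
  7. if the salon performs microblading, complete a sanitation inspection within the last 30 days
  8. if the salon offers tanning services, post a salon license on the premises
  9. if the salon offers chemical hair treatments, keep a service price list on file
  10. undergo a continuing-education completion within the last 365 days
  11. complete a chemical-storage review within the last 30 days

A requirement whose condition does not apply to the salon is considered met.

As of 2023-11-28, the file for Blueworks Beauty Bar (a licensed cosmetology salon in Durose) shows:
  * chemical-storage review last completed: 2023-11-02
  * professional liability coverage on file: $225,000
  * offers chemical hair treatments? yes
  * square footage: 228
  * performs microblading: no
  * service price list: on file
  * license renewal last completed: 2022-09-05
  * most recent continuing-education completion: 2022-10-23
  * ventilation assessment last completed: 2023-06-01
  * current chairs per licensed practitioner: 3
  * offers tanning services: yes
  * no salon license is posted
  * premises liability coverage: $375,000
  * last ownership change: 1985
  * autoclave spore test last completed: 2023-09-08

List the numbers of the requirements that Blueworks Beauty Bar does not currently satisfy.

4, 8, 10

1. ventilation assessment 180 days ago vs limit 270 → met
2. license renewal 449 days ago vs limit 540 → met
3. autoclave spore test 81 days ago vs limit 90 → met
4. premises liability coverage $375,000 < $425,000 → not met
5. chairs per licensed practitioner 3 ≤ 3 → met
6. professional liability coverage $225,000 ≥ $225,000 → met
7. condition 'performs microblading' does not hold → requirement n/a → met
8. condition 'offers tanning services' holds; salon license absent → not met
9. condition 'offers chemical hair treatments' holds; service price list present → met
10. continuing-education completion 401 days ago vs limit 365 → not met
11. chemical-storage review 26 days ago vs limit 30 → met
Not met: 4, 8, 10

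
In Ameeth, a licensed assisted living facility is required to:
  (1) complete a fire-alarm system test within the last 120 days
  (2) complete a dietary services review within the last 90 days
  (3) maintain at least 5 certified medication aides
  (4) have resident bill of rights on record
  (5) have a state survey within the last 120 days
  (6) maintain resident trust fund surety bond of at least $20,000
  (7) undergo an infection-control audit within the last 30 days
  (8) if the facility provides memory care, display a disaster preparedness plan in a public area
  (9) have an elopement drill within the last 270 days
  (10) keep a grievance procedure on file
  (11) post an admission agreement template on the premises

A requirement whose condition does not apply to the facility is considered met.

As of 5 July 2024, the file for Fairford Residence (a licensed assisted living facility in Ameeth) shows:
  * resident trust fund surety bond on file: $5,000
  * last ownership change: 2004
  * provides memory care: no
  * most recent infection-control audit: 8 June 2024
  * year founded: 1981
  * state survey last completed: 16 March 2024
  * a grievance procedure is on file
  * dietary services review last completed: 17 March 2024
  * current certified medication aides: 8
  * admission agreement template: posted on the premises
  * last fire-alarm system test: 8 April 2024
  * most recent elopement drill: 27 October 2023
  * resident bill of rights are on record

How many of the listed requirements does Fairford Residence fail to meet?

2

1. fire-alarm system test 88 days ago vs limit 120 → met
2. dietary services review 110 days ago vs limit 90 → not met
3. certified medication aides 8 ≥ 5 → met
4. resident bill of rights present → met
5. state survey 111 days ago vs limit 120 → met
6. resident trust fund surety bond $5,000 < $20,000 → not met
7. infection-control audit 27 days ago vs limit 30 → met
8. condition 'provides memory care' does not hold → requirement n/a → met
9. elopement drill 252 days ago vs limit 270 → met
10. grievance procedure present → met
11. admission agreement template present → met
Not met: 2 of 11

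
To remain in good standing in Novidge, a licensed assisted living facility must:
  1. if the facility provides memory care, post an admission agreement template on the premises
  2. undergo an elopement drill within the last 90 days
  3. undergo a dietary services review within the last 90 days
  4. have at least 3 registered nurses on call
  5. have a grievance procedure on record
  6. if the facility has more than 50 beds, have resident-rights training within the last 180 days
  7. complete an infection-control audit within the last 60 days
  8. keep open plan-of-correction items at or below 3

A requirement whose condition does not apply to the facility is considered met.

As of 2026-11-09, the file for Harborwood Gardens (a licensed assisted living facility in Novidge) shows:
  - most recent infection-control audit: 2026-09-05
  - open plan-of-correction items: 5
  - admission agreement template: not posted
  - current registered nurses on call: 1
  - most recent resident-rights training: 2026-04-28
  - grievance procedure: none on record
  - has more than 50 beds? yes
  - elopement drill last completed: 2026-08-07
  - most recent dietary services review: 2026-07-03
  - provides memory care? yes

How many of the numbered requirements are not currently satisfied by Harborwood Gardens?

1. condition 'provides memory care' holds; admission agreement template absent → not met
2. elopement drill 94 days ago vs limit 90 → not met
3. dietary services review 129 days ago vs limit 90 → not met
4. registered nurses on call 1 < 3 → not met
5. grievance procedure absent → not met
6. condition 'has more than 50 beds' holds; resident-rights training 195 days ago vs limit 180 → not met
7. infection-control audit 65 days ago vs limit 60 → not met
8. open plan-of-correction items 5 > 3 → not met
Not met: 8 of 8

8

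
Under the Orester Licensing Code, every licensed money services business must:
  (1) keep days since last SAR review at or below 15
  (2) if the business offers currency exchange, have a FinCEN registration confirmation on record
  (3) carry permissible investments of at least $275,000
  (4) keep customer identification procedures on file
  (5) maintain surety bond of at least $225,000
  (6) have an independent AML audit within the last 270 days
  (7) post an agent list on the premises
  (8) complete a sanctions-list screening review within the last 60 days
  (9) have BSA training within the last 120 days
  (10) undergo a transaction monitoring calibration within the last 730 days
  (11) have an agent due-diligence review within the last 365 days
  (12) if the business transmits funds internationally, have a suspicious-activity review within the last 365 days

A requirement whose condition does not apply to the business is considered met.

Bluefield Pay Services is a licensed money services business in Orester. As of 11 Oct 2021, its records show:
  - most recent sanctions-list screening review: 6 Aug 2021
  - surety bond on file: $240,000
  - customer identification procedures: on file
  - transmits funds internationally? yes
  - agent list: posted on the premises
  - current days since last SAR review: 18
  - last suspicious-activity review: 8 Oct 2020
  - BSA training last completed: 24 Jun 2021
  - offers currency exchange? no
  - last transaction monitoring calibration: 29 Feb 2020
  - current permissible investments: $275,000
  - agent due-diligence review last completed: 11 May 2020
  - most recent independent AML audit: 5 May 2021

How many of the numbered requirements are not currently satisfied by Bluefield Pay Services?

4

1. days since last SAR review 18 > 15 → not met
2. condition 'offers currency exchange' does not hold → requirement n/a → met
3. permissible investments $275,000 ≥ $275,000 → met
4. customer identification procedures present → met
5. surety bond $240,000 ≥ $225,000 → met
6. independent AML audit 159 days ago vs limit 270 → met
7. agent list present → met
8. sanctions-list screening review 66 days ago vs limit 60 → not met
9. BSA training 109 days ago vs limit 120 → met
10. transaction monitoring calibration 590 days ago vs limit 730 → met
11. agent due-diligence review 518 days ago vs limit 365 → not met
12. condition 'transmits funds internationally' holds; suspicious-activity review 368 days ago vs limit 365 → not met
Not met: 4 of 12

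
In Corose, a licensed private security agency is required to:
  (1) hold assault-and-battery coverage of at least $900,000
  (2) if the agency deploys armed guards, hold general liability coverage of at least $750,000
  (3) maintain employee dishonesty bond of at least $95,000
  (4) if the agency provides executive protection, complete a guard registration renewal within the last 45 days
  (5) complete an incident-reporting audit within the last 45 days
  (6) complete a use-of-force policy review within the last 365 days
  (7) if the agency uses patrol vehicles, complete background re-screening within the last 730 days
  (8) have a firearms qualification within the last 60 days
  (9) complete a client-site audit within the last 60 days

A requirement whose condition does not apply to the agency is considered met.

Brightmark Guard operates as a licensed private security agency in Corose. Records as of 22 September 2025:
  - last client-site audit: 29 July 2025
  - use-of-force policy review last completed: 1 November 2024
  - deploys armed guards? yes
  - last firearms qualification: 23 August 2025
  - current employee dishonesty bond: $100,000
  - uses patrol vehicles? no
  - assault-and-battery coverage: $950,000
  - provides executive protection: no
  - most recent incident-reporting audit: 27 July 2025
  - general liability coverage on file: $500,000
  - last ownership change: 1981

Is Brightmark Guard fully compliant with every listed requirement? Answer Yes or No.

No

1. assault-and-battery coverage $950,000 ≥ $900,000 → met
2. condition 'deploys armed guards' holds; general liability coverage $500,000 < $750,000 → not met
3. employee dishonesty bond $100,000 ≥ $95,000 → met
4. condition 'provides executive protection' does not hold → requirement n/a → met
5. incident-reporting audit 57 days ago vs limit 45 → not met
6. use-of-force policy review 325 days ago vs limit 365 → met
7. condition 'uses patrol vehicles' does not hold → requirement n/a → met
8. firearms qualification 30 days ago vs limit 60 → met
9. client-site audit 55 days ago vs limit 60 → met
Not met: 2, 5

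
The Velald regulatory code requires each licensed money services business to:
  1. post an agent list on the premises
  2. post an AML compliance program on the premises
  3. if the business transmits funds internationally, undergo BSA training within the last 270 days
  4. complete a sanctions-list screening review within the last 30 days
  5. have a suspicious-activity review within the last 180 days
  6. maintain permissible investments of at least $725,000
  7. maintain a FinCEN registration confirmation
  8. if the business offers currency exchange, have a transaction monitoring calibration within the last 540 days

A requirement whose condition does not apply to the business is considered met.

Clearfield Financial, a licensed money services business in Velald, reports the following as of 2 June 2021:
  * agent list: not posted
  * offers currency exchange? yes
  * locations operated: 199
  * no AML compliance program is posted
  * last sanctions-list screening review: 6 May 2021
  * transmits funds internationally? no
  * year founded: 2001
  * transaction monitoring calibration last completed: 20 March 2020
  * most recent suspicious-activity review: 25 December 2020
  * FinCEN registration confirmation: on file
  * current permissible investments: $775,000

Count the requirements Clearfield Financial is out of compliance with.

1. agent list absent → not met
2. AML compliance program absent → not met
3. condition 'transmits funds internationally' does not hold → requirement n/a → met
4. sanctions-list screening review 27 days ago vs limit 30 → met
5. suspicious-activity review 159 days ago vs limit 180 → met
6. permissible investments $775,000 ≥ $725,000 → met
7. FinCEN registration confirmation present → met
8. condition 'offers currency exchange' holds; transaction monitoring calibration 439 days ago vs limit 540 → met
Not met: 2 of 8

2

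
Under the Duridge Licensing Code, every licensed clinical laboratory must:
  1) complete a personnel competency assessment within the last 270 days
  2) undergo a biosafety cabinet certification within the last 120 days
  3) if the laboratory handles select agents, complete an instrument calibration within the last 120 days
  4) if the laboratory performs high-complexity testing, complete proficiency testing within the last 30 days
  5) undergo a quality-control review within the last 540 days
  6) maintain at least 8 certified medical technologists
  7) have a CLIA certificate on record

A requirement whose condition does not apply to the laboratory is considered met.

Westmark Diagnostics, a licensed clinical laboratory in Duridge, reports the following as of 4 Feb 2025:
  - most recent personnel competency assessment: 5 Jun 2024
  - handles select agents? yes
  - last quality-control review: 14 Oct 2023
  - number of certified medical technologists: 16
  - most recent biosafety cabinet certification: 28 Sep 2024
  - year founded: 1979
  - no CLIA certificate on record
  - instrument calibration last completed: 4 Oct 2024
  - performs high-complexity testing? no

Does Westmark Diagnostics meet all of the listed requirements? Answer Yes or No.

1. personnel competency assessment 244 days ago vs limit 270 → met
2. biosafety cabinet certification 129 days ago vs limit 120 → not met
3. condition 'handles select agents' holds; instrument calibration 123 days ago vs limit 120 → not met
4. condition 'performs high-complexity testing' does not hold → requirement n/a → met
5. quality-control review 479 days ago vs limit 540 → met
6. certified medical technologists 16 ≥ 8 → met
7. CLIA certificate absent → not met
Not met: 2, 3, 7

No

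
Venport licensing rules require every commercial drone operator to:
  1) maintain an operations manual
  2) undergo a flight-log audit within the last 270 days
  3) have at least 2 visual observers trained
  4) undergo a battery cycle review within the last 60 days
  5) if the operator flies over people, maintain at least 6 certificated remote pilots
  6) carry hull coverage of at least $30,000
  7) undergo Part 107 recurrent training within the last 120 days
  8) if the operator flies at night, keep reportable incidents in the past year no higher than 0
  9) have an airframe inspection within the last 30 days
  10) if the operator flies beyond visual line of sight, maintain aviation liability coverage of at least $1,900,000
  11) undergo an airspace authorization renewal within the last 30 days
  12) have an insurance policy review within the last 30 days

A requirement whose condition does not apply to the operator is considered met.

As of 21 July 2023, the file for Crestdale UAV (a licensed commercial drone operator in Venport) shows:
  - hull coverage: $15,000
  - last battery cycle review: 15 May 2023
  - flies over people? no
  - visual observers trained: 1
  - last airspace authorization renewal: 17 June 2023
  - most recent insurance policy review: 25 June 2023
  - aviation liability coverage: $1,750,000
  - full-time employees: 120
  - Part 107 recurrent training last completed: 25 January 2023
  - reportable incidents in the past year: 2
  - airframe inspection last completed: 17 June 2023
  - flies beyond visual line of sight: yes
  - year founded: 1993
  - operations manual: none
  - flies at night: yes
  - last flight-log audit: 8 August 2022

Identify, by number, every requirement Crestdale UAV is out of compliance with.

1, 2, 3, 4, 6, 7, 8, 9, 10, 11

1. operations manual absent → not met
2. flight-log audit 347 days ago vs limit 270 → not met
3. visual observers trained 1 < 2 → not met
4. battery cycle review 67 days ago vs limit 60 → not met
5. condition 'flies over people' does not hold → requirement n/a → met
6. hull coverage $15,000 < $30,000 → not met
7. Part 107 recurrent training 177 days ago vs limit 120 → not met
8. condition 'flies at night' holds; reportable incidents in the past year 2 > 0 → not met
9. airframe inspection 34 days ago vs limit 30 → not met
10. condition 'flies beyond visual line of sight' holds; aviation liability coverage $1,750,000 < $1,900,000 → not met
11. airspace authorization renewal 34 days ago vs limit 30 → not met
12. insurance policy review 26 days ago vs limit 30 → met
Not met: 1, 2, 3, 4, 6, 7, 8, 9, 10, 11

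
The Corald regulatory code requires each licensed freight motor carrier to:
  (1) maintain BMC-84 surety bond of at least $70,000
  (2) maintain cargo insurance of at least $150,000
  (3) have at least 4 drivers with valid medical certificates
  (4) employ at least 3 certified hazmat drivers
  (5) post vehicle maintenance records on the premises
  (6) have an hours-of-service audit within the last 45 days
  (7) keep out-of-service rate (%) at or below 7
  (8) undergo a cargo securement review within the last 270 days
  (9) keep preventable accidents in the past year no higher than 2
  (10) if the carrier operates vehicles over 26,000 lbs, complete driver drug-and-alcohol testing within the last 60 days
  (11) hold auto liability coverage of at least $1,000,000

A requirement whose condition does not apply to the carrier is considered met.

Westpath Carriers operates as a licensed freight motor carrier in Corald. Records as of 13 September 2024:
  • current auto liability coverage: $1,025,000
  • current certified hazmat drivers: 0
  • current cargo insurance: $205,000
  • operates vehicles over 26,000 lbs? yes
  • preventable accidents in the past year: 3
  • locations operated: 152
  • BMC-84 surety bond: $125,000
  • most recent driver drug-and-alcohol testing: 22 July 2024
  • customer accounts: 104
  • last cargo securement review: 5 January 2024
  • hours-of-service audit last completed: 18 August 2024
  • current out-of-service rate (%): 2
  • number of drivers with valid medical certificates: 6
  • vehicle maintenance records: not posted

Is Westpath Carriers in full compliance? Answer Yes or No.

1. BMC-84 surety bond $125,000 ≥ $70,000 → met
2. cargo insurance $205,000 ≥ $150,000 → met
3. drivers with valid medical certificates 6 ≥ 4 → met
4. certified hazmat drivers 0 < 3 → not met
5. vehicle maintenance records absent → not met
6. hours-of-service audit 26 days ago vs limit 45 → met
7. out-of-service rate (%) 2 ≤ 7 → met
8. cargo securement review 252 days ago vs limit 270 → met
9. preventable accidents in the past year 3 > 2 → not met
10. condition 'operates vehicles over 26,000 lbs' holds; driver drug-and-alcohol testing 53 days ago vs limit 60 → met
11. auto liability coverage $1,025,000 ≥ $1,000,000 → met
Not met: 4, 5, 9

No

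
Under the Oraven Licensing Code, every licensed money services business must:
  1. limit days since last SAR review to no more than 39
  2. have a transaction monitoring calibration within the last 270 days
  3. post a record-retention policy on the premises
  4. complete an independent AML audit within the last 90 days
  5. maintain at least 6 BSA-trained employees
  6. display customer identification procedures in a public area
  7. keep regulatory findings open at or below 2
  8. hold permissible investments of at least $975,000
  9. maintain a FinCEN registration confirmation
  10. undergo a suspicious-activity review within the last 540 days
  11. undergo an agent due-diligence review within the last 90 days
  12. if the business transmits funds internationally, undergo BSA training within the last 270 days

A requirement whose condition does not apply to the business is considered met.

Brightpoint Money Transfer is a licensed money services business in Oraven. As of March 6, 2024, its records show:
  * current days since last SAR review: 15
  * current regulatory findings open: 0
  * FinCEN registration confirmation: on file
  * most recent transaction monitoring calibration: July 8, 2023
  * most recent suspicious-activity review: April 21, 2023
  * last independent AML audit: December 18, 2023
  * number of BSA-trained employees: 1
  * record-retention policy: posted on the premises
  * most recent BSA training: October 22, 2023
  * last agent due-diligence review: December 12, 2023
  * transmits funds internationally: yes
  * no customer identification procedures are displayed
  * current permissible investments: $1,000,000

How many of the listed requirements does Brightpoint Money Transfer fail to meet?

2

1. days since last SAR review 15 ≤ 39 → met
2. transaction monitoring calibration 242 days ago vs limit 270 → met
3. record-retention policy present → met
4. independent AML audit 79 days ago vs limit 90 → met
5. BSA-trained employees 1 < 6 → not met
6. customer identification procedures absent → not met
7. regulatory findings open 0 ≤ 2 → met
8. permissible investments $1,000,000 ≥ $975,000 → met
9. FinCEN registration confirmation present → met
10. suspicious-activity review 320 days ago vs limit 540 → met
11. agent due-diligence review 85 days ago vs limit 90 → met
12. condition 'transmits funds internationally' holds; BSA training 136 days ago vs limit 270 → met
Not met: 2 of 12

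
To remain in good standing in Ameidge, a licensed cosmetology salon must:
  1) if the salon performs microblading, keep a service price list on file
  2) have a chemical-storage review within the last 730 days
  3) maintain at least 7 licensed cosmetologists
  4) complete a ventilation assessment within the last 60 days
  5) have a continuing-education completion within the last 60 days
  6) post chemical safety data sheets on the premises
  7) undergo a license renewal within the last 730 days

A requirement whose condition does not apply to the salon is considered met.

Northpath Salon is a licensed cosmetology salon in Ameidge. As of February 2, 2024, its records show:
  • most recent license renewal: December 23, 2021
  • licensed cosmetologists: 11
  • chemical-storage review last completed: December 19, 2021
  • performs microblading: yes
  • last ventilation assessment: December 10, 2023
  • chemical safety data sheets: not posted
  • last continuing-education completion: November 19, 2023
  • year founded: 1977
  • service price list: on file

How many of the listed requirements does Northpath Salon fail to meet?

1. condition 'performs microblading' holds; service price list present → met
2. chemical-storage review 775 days ago vs limit 730 → not met
3. licensed cosmetologists 11 ≥ 7 → met
4. ventilation assessment 54 days ago vs limit 60 → met
5. continuing-education completion 75 days ago vs limit 60 → not met
6. chemical safety data sheets absent → not met
7. license renewal 771 days ago vs limit 730 → not met
Not met: 4 of 7

4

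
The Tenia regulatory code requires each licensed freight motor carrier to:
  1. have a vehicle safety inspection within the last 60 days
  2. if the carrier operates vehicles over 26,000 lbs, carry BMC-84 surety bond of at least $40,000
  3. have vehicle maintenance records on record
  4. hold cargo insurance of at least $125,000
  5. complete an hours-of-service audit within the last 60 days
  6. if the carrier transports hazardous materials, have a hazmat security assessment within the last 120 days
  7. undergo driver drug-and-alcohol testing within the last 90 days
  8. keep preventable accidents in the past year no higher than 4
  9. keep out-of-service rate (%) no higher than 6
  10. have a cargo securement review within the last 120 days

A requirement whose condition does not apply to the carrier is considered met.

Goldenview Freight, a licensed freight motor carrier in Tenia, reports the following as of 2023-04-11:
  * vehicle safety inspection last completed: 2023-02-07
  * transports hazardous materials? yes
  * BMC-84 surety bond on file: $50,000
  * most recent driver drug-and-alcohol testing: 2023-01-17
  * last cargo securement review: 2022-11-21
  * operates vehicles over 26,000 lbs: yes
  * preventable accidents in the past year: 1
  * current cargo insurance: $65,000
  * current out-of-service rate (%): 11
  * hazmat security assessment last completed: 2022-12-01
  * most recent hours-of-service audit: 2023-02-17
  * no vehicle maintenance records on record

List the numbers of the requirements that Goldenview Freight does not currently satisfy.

1, 3, 4, 6, 9, 10

1. vehicle safety inspection 63 days ago vs limit 60 → not met
2. condition 'operates vehicles over 26,000 lbs' holds; BMC-84 surety bond $50,000 ≥ $40,000 → met
3. vehicle maintenance records absent → not met
4. cargo insurance $65,000 < $125,000 → not met
5. hours-of-service audit 53 days ago vs limit 60 → met
6. condition 'transports hazardous materials' holds; hazmat security assessment 131 days ago vs limit 120 → not met
7. driver drug-and-alcohol testing 84 days ago vs limit 90 → met
8. preventable accidents in the past year 1 ≤ 4 → met
9. out-of-service rate (%) 11 > 6 → not met
10. cargo securement review 141 days ago vs limit 120 → not met
Not met: 1, 3, 4, 6, 9, 10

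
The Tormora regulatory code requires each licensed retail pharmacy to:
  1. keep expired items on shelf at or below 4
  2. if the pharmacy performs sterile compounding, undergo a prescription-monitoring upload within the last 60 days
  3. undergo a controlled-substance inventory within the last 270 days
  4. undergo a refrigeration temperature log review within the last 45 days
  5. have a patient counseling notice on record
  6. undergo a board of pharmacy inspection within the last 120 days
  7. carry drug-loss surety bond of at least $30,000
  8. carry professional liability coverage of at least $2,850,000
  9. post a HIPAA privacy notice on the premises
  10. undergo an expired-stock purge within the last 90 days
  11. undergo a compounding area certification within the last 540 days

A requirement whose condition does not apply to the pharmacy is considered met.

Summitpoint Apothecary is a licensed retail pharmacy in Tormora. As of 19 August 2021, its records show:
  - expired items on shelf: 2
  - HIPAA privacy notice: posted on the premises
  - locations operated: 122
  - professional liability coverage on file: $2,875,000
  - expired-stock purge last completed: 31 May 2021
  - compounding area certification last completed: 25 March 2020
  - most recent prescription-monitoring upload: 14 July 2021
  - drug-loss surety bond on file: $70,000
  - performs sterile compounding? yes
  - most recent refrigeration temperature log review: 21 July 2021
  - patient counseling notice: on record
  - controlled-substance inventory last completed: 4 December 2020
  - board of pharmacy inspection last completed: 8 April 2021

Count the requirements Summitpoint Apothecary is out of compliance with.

1

1. expired items on shelf 2 ≤ 4 → met
2. condition 'performs sterile compounding' holds; prescription-monitoring upload 36 days ago vs limit 60 → met
3. controlled-substance inventory 258 days ago vs limit 270 → met
4. refrigeration temperature log review 29 days ago vs limit 45 → met
5. patient counseling notice present → met
6. board of pharmacy inspection 133 days ago vs limit 120 → not met
7. drug-loss surety bond $70,000 ≥ $30,000 → met
8. professional liability coverage $2,875,000 ≥ $2,850,000 → met
9. HIPAA privacy notice present → met
10. expired-stock purge 80 days ago vs limit 90 → met
11. compounding area certification 512 days ago vs limit 540 → met
Not met: 1 of 11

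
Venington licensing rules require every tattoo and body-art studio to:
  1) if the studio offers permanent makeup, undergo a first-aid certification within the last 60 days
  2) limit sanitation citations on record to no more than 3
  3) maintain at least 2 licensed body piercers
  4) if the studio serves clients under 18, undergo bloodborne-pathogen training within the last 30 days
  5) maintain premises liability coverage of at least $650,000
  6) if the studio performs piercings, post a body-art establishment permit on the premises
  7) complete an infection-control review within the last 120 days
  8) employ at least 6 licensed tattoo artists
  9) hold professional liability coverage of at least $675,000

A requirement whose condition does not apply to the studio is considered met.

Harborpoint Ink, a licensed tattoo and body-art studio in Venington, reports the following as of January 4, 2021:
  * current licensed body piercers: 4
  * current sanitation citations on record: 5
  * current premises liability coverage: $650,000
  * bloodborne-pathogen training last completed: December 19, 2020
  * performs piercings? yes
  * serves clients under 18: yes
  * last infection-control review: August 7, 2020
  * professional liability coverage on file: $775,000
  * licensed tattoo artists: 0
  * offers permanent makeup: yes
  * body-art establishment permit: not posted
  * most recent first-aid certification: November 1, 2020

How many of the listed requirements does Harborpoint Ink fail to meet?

5

1. condition 'offers permanent makeup' holds; first-aid certification 64 days ago vs limit 60 → not met
2. sanitation citations on record 5 > 3 → not met
3. licensed body piercers 4 ≥ 2 → met
4. condition 'serves clients under 18' holds; bloodborne-pathogen training 16 days ago vs limit 30 → met
5. premises liability coverage $650,000 ≥ $650,000 → met
6. condition 'performs piercings' holds; body-art establishment permit absent → not met
7. infection-control review 150 days ago vs limit 120 → not met
8. licensed tattoo artists 0 < 6 → not met
9. professional liability coverage $775,000 ≥ $675,000 → met
Not met: 5 of 9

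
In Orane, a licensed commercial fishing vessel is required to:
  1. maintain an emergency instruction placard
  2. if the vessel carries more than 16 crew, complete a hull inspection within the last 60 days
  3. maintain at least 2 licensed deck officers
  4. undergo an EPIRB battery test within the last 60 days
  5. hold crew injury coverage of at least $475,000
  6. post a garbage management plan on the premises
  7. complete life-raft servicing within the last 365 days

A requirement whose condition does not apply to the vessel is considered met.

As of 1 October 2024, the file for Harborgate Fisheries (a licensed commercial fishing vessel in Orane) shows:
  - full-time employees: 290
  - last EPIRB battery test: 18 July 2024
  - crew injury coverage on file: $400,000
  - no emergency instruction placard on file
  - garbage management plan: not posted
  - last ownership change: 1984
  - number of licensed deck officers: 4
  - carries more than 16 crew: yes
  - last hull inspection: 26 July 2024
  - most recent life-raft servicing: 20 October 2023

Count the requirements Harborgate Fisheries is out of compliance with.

1. emergency instruction placard absent → not met
2. condition 'carries more than 16 crew' holds; hull inspection 67 days ago vs limit 60 → not met
3. licensed deck officers 4 ≥ 2 → met
4. EPIRB battery test 75 days ago vs limit 60 → not met
5. crew injury coverage $400,000 < $475,000 → not met
6. garbage management plan absent → not met
7. life-raft servicing 347 days ago vs limit 365 → met
Not met: 5 of 7

5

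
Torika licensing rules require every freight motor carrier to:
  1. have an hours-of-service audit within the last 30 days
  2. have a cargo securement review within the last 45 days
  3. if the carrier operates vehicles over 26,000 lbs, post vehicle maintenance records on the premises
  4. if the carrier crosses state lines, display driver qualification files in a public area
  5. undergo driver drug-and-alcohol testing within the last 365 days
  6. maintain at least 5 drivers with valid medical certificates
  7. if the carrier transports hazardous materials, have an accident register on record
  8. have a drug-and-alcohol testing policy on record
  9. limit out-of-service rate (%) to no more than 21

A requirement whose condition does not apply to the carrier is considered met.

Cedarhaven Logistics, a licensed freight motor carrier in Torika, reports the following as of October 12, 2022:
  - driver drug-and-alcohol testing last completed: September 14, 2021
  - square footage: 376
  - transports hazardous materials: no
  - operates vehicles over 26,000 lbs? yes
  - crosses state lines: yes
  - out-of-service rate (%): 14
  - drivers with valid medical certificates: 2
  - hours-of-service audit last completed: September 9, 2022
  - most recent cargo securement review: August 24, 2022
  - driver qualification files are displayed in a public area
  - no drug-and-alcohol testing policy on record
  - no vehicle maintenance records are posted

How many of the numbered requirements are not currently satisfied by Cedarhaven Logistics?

6

1. hours-of-service audit 33 days ago vs limit 30 → not met
2. cargo securement review 49 days ago vs limit 45 → not met
3. condition 'operates vehicles over 26,000 lbs' holds; vehicle maintenance records absent → not met
4. condition 'crosses state lines' holds; driver qualification files present → met
5. driver drug-and-alcohol testing 393 days ago vs limit 365 → not met
6. drivers with valid medical certificates 2 < 5 → not met
7. condition 'transports hazardous materials' does not hold → requirement n/a → met
8. drug-and-alcohol testing policy absent → not met
9. out-of-service rate (%) 14 ≤ 21 → met
Not met: 6 of 9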